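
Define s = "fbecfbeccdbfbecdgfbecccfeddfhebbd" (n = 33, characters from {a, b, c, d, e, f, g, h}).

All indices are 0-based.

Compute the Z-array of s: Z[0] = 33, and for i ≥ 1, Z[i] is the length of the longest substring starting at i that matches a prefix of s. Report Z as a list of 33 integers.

[33, 0, 0, 0, 4, 0, 0, 0, 0, 0, 0, 4, 0, 0, 0, 0, 0, 4, 0, 0, 0, 0, 0, 1, 0, 0, 0, 1, 0, 0, 0, 0, 0]

Z[0]=33
i=1: i≥r, start 0; Z[1]=0
i=2: i≥r, start 0; Z[2]=0
i=3: i≥r, start 0; Z[3]=0
i=4: i≥r, start 0; Z[4]=4 extend→box=[4,8)
i=5: min(r-i=3, Z[1]=0)=0; Z[5]=0
i=6: min(r-i=2, Z[2]=0)=0; Z[6]=0
i=7: min(r-i=1, Z[3]=0)=0; Z[7]=0
i=8: i≥r, start 0; Z[8]=0
i=9: i≥r, start 0; Z[9]=0
i=10: i≥r, start 0; Z[10]=0
i=11: i≥r, start 0; Z[11]=4 extend→box=[11,15)
i=12: min(r-i=3, Z[1]=0)=0; Z[12]=0
i=13: min(r-i=2, Z[2]=0)=0; Z[13]=0
i=14: min(r-i=1, Z[3]=0)=0; Z[14]=0
i=15: i≥r, start 0; Z[15]=0
i=16: i≥r, start 0; Z[16]=0
i=17: i≥r, start 0; Z[17]=4 extend→box=[17,21)
i=18: min(r-i=3, Z[1]=0)=0; Z[18]=0
i=19: min(r-i=2, Z[2]=0)=0; Z[19]=0
i=20: min(r-i=1, Z[3]=0)=0; Z[20]=0
i=21: i≥r, start 0; Z[21]=0
i=22: i≥r, start 0; Z[22]=0
i=23: i≥r, start 0; Z[23]=1 extend→box=[23,24)
i=24: i≥r, start 0; Z[24]=0
i=25: i≥r, start 0; Z[25]=0
i=26: i≥r, start 0; Z[26]=0
i=27: i≥r, start 0; Z[27]=1 extend→box=[27,28)
i=28: i≥r, start 0; Z[28]=0
i=29: i≥r, start 0; Z[29]=0
i=30: i≥r, start 0; Z[30]=0
i=31: i≥r, start 0; Z[31]=0
i=32: i≥r, start 0; Z[32]=0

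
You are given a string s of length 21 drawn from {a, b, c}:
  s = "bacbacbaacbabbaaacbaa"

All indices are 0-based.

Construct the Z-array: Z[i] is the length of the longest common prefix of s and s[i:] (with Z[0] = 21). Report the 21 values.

[21, 0, 0, 5, 0, 0, 2, 0, 0, 0, 2, 0, 1, 2, 0, 0, 0, 0, 2, 0, 0]

Z[0]=21
i=1: fresh scan; Z[1]=0
i=2: fresh scan; Z[2]=0
i=3: fresh scan; Z[3]=5 grow→box=[3,8)
i=4: min(r-i=4, Z[1]=0)=0; Z[4]=0
i=5: min(r-i=3, Z[2]=0)=0; Z[5]=0
i=6: min(r-i=2, Z[3]=5)=2; Z[6]=2
i=7: min(r-i=1, Z[4]=0)=0; Z[7]=0
i=8: fresh scan; Z[8]=0
i=9: fresh scan; Z[9]=0
i=10: fresh scan; Z[10]=2 grow→box=[10,12)
i=11: min(r-i=1, Z[1]=0)=0; Z[11]=0
i=12: fresh scan; Z[12]=1 grow→box=[12,13)
i=13: fresh scan; Z[13]=2 grow→box=[13,15)
i=14: min(r-i=1, Z[1]=0)=0; Z[14]=0
i=15: fresh scan; Z[15]=0
i=16: fresh scan; Z[16]=0
i=17: fresh scan; Z[17]=0
i=18: fresh scan; Z[18]=2 grow→box=[18,20)
i=19: min(r-i=1, Z[1]=0)=0; Z[19]=0
i=20: fresh scan; Z[20]=0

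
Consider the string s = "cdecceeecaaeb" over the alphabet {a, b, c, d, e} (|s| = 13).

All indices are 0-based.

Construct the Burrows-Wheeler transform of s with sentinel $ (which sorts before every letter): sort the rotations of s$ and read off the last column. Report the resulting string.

bcaeee$ccaedec

rank  rotation        last
    0  $cdecceeecaaeb  b
    1  aaeb$cdecceeec  c
    2  aeb$cdecceeeca  a
    3  b$cdecceeecaae  e
    4  caaeb$cdecceee  e
    5  cceeecaaeb$cde  e
    6  cdecceeecaaeb$  $
    7  ceeecaaeb$cdec  c
    8  decceeecaaeb$c  c
    9  eb$cdecceeecaa  a
   10  ecaaeb$cdeccee  e
   11  ecceeecaaeb$cd  d
   12  eecaaeb$cdecce  e
   13  eeecaaeb$cdecc  c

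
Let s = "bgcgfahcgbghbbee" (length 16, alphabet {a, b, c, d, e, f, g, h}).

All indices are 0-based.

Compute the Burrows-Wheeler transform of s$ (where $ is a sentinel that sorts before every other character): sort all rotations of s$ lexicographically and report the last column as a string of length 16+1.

rank  rotation           last
    0  $bgcgfahcgbghbbee  e
    1  ahcgbghbbee$bgcgf  f
    2  bbee$bgcgfahcgbgh  h
    3  bee$bgcgfahcgbghb  b
    4  bgcgfahcgbghbbee$  $
    5  bghbbee$bgcgfahcg  g
    6  cgbghbbee$bgcgfah  h
    7  cgfahcgbghbbee$bg  g
    8  e$bgcgfahcgbghbbe  e
    9  ee$bgcgfahcgbghbb  b
   10  fahcgbghbbee$bgcg  g
   11  gbghbbee$bgcgfahc  c
   12  gcgfahcgbghbbee$b  b
   13  gfahcgbghbbee$bgc  c
   14  ghbbee$bgcgfahcgb  b
   15  hbbee$bgcgfahcgbg  g
   16  hcgbghbbee$bgcgfa  a

efhb$ghgebgcbcbga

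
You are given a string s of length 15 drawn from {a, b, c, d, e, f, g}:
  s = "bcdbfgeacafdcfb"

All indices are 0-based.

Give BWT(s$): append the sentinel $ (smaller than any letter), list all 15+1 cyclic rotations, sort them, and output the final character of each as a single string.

rank  rotation          last
    0  $bcdbfgeacafdcfb  b
    1  acafdcfb$bcdbfge  e
    2  afdcfb$bcdbfgeac  c
    3  b$bcdbfgeacafdcf  f
    4  bcdbfgeacafdcfb$  $
    5  bfgeacafdcfb$bcd  d
    6  cafdcfb$bcdbfgea  a
    7  cdbfgeacafdcfb$b  b
    8  cfb$bcdbfgeacafd  d
    9  dbfgeacafdcfb$bc  c
   10  dcfb$bcdbfgeacaf  f
   11  eacafdcfb$bcdbfg  g
   12  fb$bcdbfgeacafdc  c
   13  fdcfb$bcdbfgeaca  a
   14  fgeacafdcfb$bcdb  b
   15  geacafdcfb$bcdbf  f

becf$dabdcfgcabf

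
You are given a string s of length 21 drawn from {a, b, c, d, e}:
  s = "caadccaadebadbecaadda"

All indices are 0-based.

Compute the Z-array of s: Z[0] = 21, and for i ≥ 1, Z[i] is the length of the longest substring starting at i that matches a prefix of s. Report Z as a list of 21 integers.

[21, 0, 0, 0, 1, 4, 0, 0, 0, 0, 0, 0, 0, 0, 0, 4, 0, 0, 0, 0, 0]

Z[0]=21
i=1: outside box; Z[1]=0
i=2: outside box; Z[2]=0
i=3: outside box; Z[3]=0
i=4: outside box; Z[4]=1 grow→box=[4,5)
i=5: outside box; Z[5]=4 grow→box=[5,9)
i=6: min(r-i=3, Z[1]=0)=0; Z[6]=0
i=7: min(r-i=2, Z[2]=0)=0; Z[7]=0
i=8: min(r-i=1, Z[3]=0)=0; Z[8]=0
i=9: outside box; Z[9]=0
i=10: outside box; Z[10]=0
i=11: outside box; Z[11]=0
i=12: outside box; Z[12]=0
i=13: outside box; Z[13]=0
i=14: outside box; Z[14]=0
i=15: outside box; Z[15]=4 grow→box=[15,19)
i=16: min(r-i=3, Z[1]=0)=0; Z[16]=0
i=17: min(r-i=2, Z[2]=0)=0; Z[17]=0
i=18: min(r-i=1, Z[3]=0)=0; Z[18]=0
i=19: outside box; Z[19]=0
i=20: outside box; Z[20]=0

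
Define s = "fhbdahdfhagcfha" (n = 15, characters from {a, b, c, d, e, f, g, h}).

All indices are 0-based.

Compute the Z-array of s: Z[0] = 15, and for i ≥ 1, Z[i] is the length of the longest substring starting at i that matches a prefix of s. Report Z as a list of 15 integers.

[15, 0, 0, 0, 0, 0, 0, 2, 0, 0, 0, 0, 2, 0, 0]

Z[0]=15
i=1: fresh scan; Z[1]=0
i=2: fresh scan; Z[2]=0
i=3: fresh scan; Z[3]=0
i=4: fresh scan; Z[4]=0
i=5: fresh scan; Z[5]=0
i=6: fresh scan; Z[6]=0
i=7: fresh scan; Z[7]=2 extend→box=[7,9)
i=8: min(r-i=1, Z[1]=0)=0; Z[8]=0
i=9: fresh scan; Z[9]=0
i=10: fresh scan; Z[10]=0
i=11: fresh scan; Z[11]=0
i=12: fresh scan; Z[12]=2 extend→box=[12,14)
i=13: min(r-i=1, Z[1]=0)=0; Z[13]=0
i=14: fresh scan; Z[14]=0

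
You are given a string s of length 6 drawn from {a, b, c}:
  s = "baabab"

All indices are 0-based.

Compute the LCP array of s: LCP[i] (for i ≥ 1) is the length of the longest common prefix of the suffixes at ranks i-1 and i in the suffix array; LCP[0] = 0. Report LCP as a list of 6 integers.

rank→(start, suffix):
  0 → (1, 'aabab')
  1 → (4, 'ab')
  2 → (2, 'abab')
  3 → (5, 'b')
  4 → (0, 'baabab')
  5 → (3, 'bab')

SA = [1, 4, 2, 5, 0, 3]
i: (SA[i-1],SA[i]) lcp shared
  1: (1,4) 1 'a'
  2: (4,2) 2 'ab'
  3: (2,5) 0 ''
  4: (5,0) 1 'b'
  5: (0,3) 2 'ba'

[0, 1, 2, 0, 1, 2]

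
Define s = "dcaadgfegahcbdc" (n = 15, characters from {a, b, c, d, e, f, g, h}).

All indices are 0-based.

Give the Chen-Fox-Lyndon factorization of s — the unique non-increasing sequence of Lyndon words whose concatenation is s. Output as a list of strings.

["d", "c", "aadgfegahcbdc"]

emit factor 1: 'd' (i=0, period=1)
emit factor 2: 'c' (i=1, period=1)
emit factor 3: 'aadgfegahcbdc' (i=2, period=13)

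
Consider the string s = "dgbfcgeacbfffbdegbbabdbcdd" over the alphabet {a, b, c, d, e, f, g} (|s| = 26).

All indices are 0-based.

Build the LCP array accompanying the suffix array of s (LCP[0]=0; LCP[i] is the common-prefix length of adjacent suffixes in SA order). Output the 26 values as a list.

sorted suffixes:
  #0 SA[0]=19  'abdbcdd'
  #1 SA[1]=7  'acbfffbdegbbabdbcdd'
  #2 SA[2]=18  'babdbcdd'
  #3 SA[3]=17  'bbabdbcdd'
  #4 SA[4]=22  'bcdd'
  #5 SA[5]=20  'bdbcdd'
  #6 SA[6]=13  'bdegbbabdbcdd'
  #7 SA[7]=2  'bfcgeacbfffbdegbbabdbcdd'
  #8 SA[8]=9  'bfffbdegbbabdbcdd'
  #9 SA[9]=8  'cbfffbdegbbabdbcdd'
  #10 SA[10]=23  'cdd'
  #11 SA[11]=4  'cgeacbfffbdegbbabdbcdd'
  #12 SA[12]=25  'd'
  #13 SA[13]=21  'dbcdd'
  #14 SA[14]=24  'dd'
  #15 SA[15]=14  'degbbabdbcdd'
  #16 SA[16]=0  'dgbfcgeacbfffbdegbbabdbcdd'
  #17 SA[17]=6  'eacbfffbdegbbabdbcdd'
  #18 SA[18]=15  'egbbabdbcdd'
  #19 SA[19]=12  'fbdegbbabdbcdd'
  #20 SA[20]=3  'fcgeacbfffbdegbbabdbcdd'
  #21 SA[21]=11  'ffbdegbbabdbcdd'
  #22 SA[22]=10  'fffbdegbbabdbcdd'
  #23 SA[23]=16  'gbbabdbcdd'
  #24 SA[24]=1  'gbfcgeacbfffbdegbbabdbcdd'
  #25 SA[25]=5  'geacbfffbdegbbabdbcdd'

SA = [19, 7, 18, 17, 22, 20, 13, 2, 9, 8, 23, 4, 25, 21, 24, 14, 0, 6, 15, 12, 3, 11, 10, 16, 1, 5]
rank  pair      lcp
   1  s[19:],s[7:]  1  'a'
   2  s[7:],s[18:]  0  ''
   3  s[18:],s[17:]  1  'b'
   4  s[17:],s[22:]  1  'b'
   5  s[22:],s[20:]  1  'b'
   6  s[20:],s[13:]  2  'bd'
   7  s[13:],s[2:]  1  'b'
   8  s[2:],s[9:]  2  'bf'
   9  s[9:],s[8:]  0  ''
  10  s[8:],s[23:]  1  'c'
  11  s[23:],s[4:]  1  'c'
  12  s[4:],s[25:]  0  ''
  13  s[25:],s[21:]  1  'd'
  14  s[21:],s[24:]  1  'd'
  15  s[24:],s[14:]  1  'd'
  16  s[14:],s[0:]  1  'd'
  17  s[0:],s[6:]  0  ''
  18  s[6:],s[15:]  1  'e'
  19  s[15:],s[12:]  0  ''
  20  s[12:],s[3:]  1  'f'
  21  s[3:],s[11:]  1  'f'
  22  s[11:],s[10:]  2  'ff'
  23  s[10:],s[16:]  0  ''
  24  s[16:],s[1:]  2  'gb'
  25  s[1:],s[5:]  1  'g'

[0, 1, 0, 1, 1, 1, 2, 1, 2, 0, 1, 1, 0, 1, 1, 1, 1, 0, 1, 0, 1, 1, 2, 0, 2, 1]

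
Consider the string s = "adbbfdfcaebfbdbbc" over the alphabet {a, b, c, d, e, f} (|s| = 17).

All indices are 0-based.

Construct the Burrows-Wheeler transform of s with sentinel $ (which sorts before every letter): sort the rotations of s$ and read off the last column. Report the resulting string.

c$cddbfebbfbafabdb

rank  rotation            last
    0  $adbbfdfcaebfbdbbc  c
    1  adbbfdfcaebfbdbbc$  $
    2  aebfbdbbc$adbbfdfc  c
    3  bbc$adbbfdfcaebfbd  d
    4  bbfdfcaebfbdbbc$ad  d
    5  bc$adbbfdfcaebfbdb  b
    6  bdbbc$adbbfdfcaebf  f
    7  bfbdbbc$adbbfdfcae  e
    8  bfdfcaebfbdbbc$adb  b
    9  c$adbbfdfcaebfbdbb  b
   10  caebfbdbbc$adbbfdf  f
   11  dbbc$adbbfdfcaebfb  b
   12  dbbfdfcaebfbdbbc$a  a
   13  dfcaebfbdbbc$adbbf  f
   14  ebfbdbbc$adbbfdfca  a
   15  fbdbbc$adbbfdfcaeb  b
   16  fcaebfbdbbc$adbbfd  d
   17  fdfcaebfbdbbc$adbb  b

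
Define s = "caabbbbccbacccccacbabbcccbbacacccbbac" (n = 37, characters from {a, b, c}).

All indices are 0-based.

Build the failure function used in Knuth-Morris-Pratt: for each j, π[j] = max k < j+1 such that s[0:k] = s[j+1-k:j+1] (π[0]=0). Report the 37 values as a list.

π[0] = 0
j=1 s[j]='a': π[1]=0 (border '')
j=2 s[j]='a': π[2]=0 (border '')
j=3 s[j]='b': π[3]=0 (border '')
j=4 s[j]='b': π[4]=0 (border '')
j=5 s[j]='b': π[5]=0 (border '')
j=6 s[j]='b': π[6]=0 (border '')
j=7 s[j]='c': π[7]=1 (border 'c')
j=8 s[j]='c': k: 1→0; π[8]=1 (border 'c')
j=9 s[j]='b': k: 1→0; π[9]=0 (border '')
j=10 s[j]='a': π[10]=0 (border '')
j=11 s[j]='c': π[11]=1 (border 'c')
j=12 s[j]='c': k: 1→0; π[12]=1 (border 'c')
j=13 s[j]='c': k: 1→0; π[13]=1 (border 'c')
j=14 s[j]='c': k: 1→0; π[14]=1 (border 'c')
j=15 s[j]='c': k: 1→0; π[15]=1 (border 'c')
j=16 s[j]='a': π[16]=2 (border 'ca')
j=17 s[j]='c': k: 2→0; π[17]=1 (border 'c')
j=18 s[j]='b': k: 1→0; π[18]=0 (border '')
j=19 s[j]='a': π[19]=0 (border '')
j=20 s[j]='b': π[20]=0 (border '')
j=21 s[j]='b': π[21]=0 (border '')
j=22 s[j]='c': π[22]=1 (border 'c')
j=23 s[j]='c': k: 1→0; π[23]=1 (border 'c')
j=24 s[j]='c': k: 1→0; π[24]=1 (border 'c')
j=25 s[j]='b': k: 1→0; π[25]=0 (border '')
j=26 s[j]='b': π[26]=0 (border '')
j=27 s[j]='a': π[27]=0 (border '')
j=28 s[j]='c': π[28]=1 (border 'c')
j=29 s[j]='a': π[29]=2 (border 'ca')
j=30 s[j]='c': k: 2→0; π[30]=1 (border 'c')
j=31 s[j]='c': k: 1→0; π[31]=1 (border 'c')
j=32 s[j]='c': k: 1→0; π[32]=1 (border 'c')
j=33 s[j]='b': k: 1→0; π[33]=0 (border '')
j=34 s[j]='b': π[34]=0 (border '')
j=35 s[j]='a': π[35]=0 (border '')
j=36 s[j]='c': π[36]=1 (border 'c')

[0, 0, 0, 0, 0, 0, 0, 1, 1, 0, 0, 1, 1, 1, 1, 1, 2, 1, 0, 0, 0, 0, 1, 1, 1, 0, 0, 0, 1, 2, 1, 1, 1, 0, 0, 0, 1]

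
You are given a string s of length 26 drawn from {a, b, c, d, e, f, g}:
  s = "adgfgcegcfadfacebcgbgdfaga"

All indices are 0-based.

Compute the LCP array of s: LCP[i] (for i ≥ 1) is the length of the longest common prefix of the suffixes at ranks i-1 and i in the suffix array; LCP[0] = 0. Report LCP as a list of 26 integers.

rank→(start, suffix):
  0 → (25, 'a')
  1 → (13, 'acebcgbgdfaga')
  2 → (10, 'adfacebcgbgdfaga')
  3 → (0, 'adgfgcegcfadfacebcgbgdfaga')
  4 → (23, 'aga')
  5 → (16, 'bcgbgdfaga')
  6 → (19, 'bgdfaga')
  7 → (14, 'cebcgbgdfaga')
  8 → (5, 'cegcfadfacebcgbgdfaga')
  9 → (8, 'cfadfacebcgbgdfaga')
  10 → (17, 'cgbgdfaga')
  11 → (11, 'dfacebcgbgdfaga')
  12 → (21, 'dfaga')
  13 → (1, 'dgfgcegcfadfacebcgbgdfaga')
  14 → (15, 'ebcgbgdfaga')
  15 → (6, 'egcfadfacebcgbgdfaga')
  16 → (12, 'facebcgbgdfaga')
  17 → (9, 'fadfacebcgbgdfaga')
  18 → (22, 'faga')
  19 → (3, 'fgcegcfadfacebcgbgdfaga')
  20 → (24, 'ga')
  21 → (18, 'gbgdfaga')
  22 → (4, 'gcegcfadfacebcgbgdfaga')
  23 → (7, 'gcfadfacebcgbgdfaga')
  24 → (20, 'gdfaga')
  25 → (2, 'gfgcegcfadfacebcgbgdfaga')

SA = [25, 13, 10, 0, 23, 16, 19, 14, 5, 8, 17, 11, 21, 1, 15, 6, 12, 9, 22, 3, 24, 18, 4, 7, 20, 2]
[i] adj suffixes → lcp
  [1] 25/13 → 1 ('a')
  [2] 13/10 → 1 ('a')
  [3] 10/0 → 2 ('ad')
  [4] 0/23 → 1 ('a')
  [5] 23/16 → 0 ('')
  [6] 16/19 → 1 ('b')
  [7] 19/14 → 0 ('')
  [8] 14/5 → 2 ('ce')
  [9] 5/8 → 1 ('c')
  [10] 8/17 → 1 ('c')
  [11] 17/11 → 0 ('')
  [12] 11/21 → 3 ('dfa')
  [13] 21/1 → 1 ('d')
  [14] 1/15 → 0 ('')
  [15] 15/6 → 1 ('e')
  [16] 6/12 → 0 ('')
  [17] 12/9 → 2 ('fa')
  [18] 9/22 → 2 ('fa')
  [19] 22/3 → 1 ('f')
  [20] 3/24 → 0 ('')
  [21] 24/18 → 1 ('g')
  [22] 18/4 → 1 ('g')
  [23] 4/7 → 2 ('gc')
  [24] 7/20 → 1 ('g')
  [25] 20/2 → 1 ('g')

[0, 1, 1, 2, 1, 0, 1, 0, 2, 1, 1, 0, 3, 1, 0, 1, 0, 2, 2, 1, 0, 1, 1, 2, 1, 1]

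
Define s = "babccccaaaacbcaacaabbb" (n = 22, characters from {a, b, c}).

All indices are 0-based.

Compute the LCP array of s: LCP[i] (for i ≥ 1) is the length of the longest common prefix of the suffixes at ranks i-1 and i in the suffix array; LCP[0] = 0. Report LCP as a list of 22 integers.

rank→(start, suffix):
  0 → (7, 'aaaacbcaacaabbb')
  1 → (8, 'aaacbcaacaabbb')
  2 → (17, 'aabbb')
  3 → (14, 'aacaabbb')
  4 → (9, 'aacbcaacaabbb')
  5 → (18, 'abbb')
  6 → (1, 'abccccaaaacbcaacaabbb')
  7 → (15, 'acaabbb')
  8 → (10, 'acbcaacaabbb')
  9 → (21, 'b')
  10 → (0, 'babccccaaaacbcaacaabbb')
  11 → (20, 'bb')
  12 → (19, 'bbb')
  13 → (12, 'bcaacaabbb')
  14 → (2, 'bccccaaaacbcaacaabbb')
  15 → (6, 'caaaacbcaacaabbb')
  16 → (16, 'caabbb')
  17 → (13, 'caacaabbb')
  18 → (11, 'cbcaacaabbb')
  19 → (5, 'ccaaaacbcaacaabbb')
  20 → (4, 'cccaaaacbcaacaabbb')
  21 → (3, 'ccccaaaacbcaacaabbb')

SA = [7, 8, 17, 14, 9, 18, 1, 15, 10, 21, 0, 20, 19, 12, 2, 6, 16, 13, 11, 5, 4, 3]
rank  pair      lcp
   1  s[7:],s[8:]  3  'aaa'
   2  s[8:],s[17:]  2  'aa'
   3  s[17:],s[14:]  2  'aa'
   4  s[14:],s[9:]  3  'aac'
   5  s[9:],s[18:]  1  'a'
   6  s[18:],s[1:]  2  'ab'
   7  s[1:],s[15:]  1  'a'
   8  s[15:],s[10:]  2  'ac'
   9  s[10:],s[21:]  0  ''
  10  s[21:],s[0:]  1  'b'
  11  s[0:],s[20:]  1  'b'
  12  s[20:],s[19:]  2  'bb'
  13  s[19:],s[12:]  1  'b'
  14  s[12:],s[2:]  2  'bc'
  15  s[2:],s[6:]  0  ''
  16  s[6:],s[16:]  3  'caa'
  17  s[16:],s[13:]  3  'caa'
  18  s[13:],s[11:]  1  'c'
  19  s[11:],s[5:]  1  'c'
  20  s[5:],s[4:]  2  'cc'
  21  s[4:],s[3:]  3  'ccc'

[0, 3, 2, 2, 3, 1, 2, 1, 2, 0, 1, 1, 2, 1, 2, 0, 3, 3, 1, 1, 2, 3]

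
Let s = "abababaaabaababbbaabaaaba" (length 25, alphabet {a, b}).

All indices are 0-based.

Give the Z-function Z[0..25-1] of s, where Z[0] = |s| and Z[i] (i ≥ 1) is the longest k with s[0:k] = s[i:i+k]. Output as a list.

[25, 0, 5, 0, 3, 0, 1, 1, 3, 0, 1, 4, 0, 2, 0, 0, 0, 1, 3, 0, 1, 1, 3, 0, 1]

Z[0]=25
i=1: fresh scan; Z[1]=0
i=2: fresh scan; Z[2]=5 grow→box=[2,7)
i=3: min(r-i=4, Z[1]=0)=0; Z[3]=0
i=4: min(r-i=3, Z[2]=5)=3; Z[4]=3
i=5: min(r-i=2, Z[3]=0)=0; Z[5]=0
i=6: min(r-i=1, Z[4]=3)=1; Z[6]=1
i=7: fresh scan; Z[7]=1 grow→box=[7,8)
i=8: fresh scan; Z[8]=3 grow→box=[8,11)
i=9: min(r-i=2, Z[1]=0)=0; Z[9]=0
i=10: min(r-i=1, Z[2]=5)=1; Z[10]=1
i=11: fresh scan; Z[11]=4 grow→box=[11,15)
i=12: min(r-i=3, Z[1]=0)=0; Z[12]=0
i=13: min(r-i=2, Z[2]=5)=2; Z[13]=2
i=14: min(r-i=1, Z[3]=0)=0; Z[14]=0
i=15: fresh scan; Z[15]=0
i=16: fresh scan; Z[16]=0
i=17: fresh scan; Z[17]=1 grow→box=[17,18)
i=18: fresh scan; Z[18]=3 grow→box=[18,21)
i=19: min(r-i=2, Z[1]=0)=0; Z[19]=0
i=20: min(r-i=1, Z[2]=5)=1; Z[20]=1
i=21: fresh scan; Z[21]=1 grow→box=[21,22)
i=22: fresh scan; Z[22]=3 grow→box=[22,25)
i=23: min(r-i=2, Z[1]=0)=0; Z[23]=0
i=24: min(r-i=1, Z[2]=5)=1; Z[24]=1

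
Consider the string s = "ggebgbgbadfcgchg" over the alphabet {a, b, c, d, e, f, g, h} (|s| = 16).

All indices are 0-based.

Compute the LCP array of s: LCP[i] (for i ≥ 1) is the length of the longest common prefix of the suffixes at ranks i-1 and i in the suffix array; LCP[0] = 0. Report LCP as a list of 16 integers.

[0, 0, 1, 3, 0, 1, 0, 0, 0, 0, 1, 2, 1, 1, 1, 0]

sorted suffixes:
  #0 SA[0]=8  'adfcgchg'
  #1 SA[1]=7  'badfcgchg'
  #2 SA[2]=5  'bgbadfcgchg'
  #3 SA[3]=3  'bgbgbadfcgchg'
  #4 SA[4]=11  'cgchg'
  #5 SA[5]=13  'chg'
  #6 SA[6]=9  'dfcgchg'
  #7 SA[7]=2  'ebgbgbadfcgchg'
  #8 SA[8]=10  'fcgchg'
  #9 SA[9]=15  'g'
  #10 SA[10]=6  'gbadfcgchg'
  #11 SA[11]=4  'gbgbadfcgchg'
  #12 SA[12]=12  'gchg'
  #13 SA[13]=1  'gebgbgbadfcgchg'
  #14 SA[14]=0  'ggebgbgbadfcgchg'
  #15 SA[15]=14  'hg'

SA = [8, 7, 5, 3, 11, 13, 9, 2, 10, 15, 6, 4, 12, 1, 0, 14]
rank  pair      lcp
   1  s[8:],s[7:]  0  ''
   2  s[7:],s[5:]  1  'b'
   3  s[5:],s[3:]  3  'bgb'
   4  s[3:],s[11:]  0  ''
   5  s[11:],s[13:]  1  'c'
   6  s[13:],s[9:]  0  ''
   7  s[9:],s[2:]  0  ''
   8  s[2:],s[10:]  0  ''
   9  s[10:],s[15:]  0  ''
  10  s[15:],s[6:]  1  'g'
  11  s[6:],s[4:]  2  'gb'
  12  s[4:],s[12:]  1  'g'
  13  s[12:],s[1:]  1  'g'
  14  s[1:],s[0:]  1  'g'
  15  s[0:],s[14:]  0  ''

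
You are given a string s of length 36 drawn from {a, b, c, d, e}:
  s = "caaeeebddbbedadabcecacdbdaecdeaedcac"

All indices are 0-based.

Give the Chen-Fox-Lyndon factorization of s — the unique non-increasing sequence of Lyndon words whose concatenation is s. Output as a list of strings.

emit factor 1: 'c' (i=0, period=1)
emit factor 2: 'aaeeebddbbedadabcecacdbdaecdeaedcac' (i=1, period=35)

["c", "aaeeebddbbedadabcecacdbdaecdeaedcac"]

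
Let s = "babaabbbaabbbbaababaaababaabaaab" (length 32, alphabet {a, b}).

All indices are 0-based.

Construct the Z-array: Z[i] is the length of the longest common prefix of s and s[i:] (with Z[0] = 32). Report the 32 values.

Z[0]=32
i=1: i≥r, start 0; Z[1]=0
i=2: i≥r, start 0; Z[2]=2 extend→box=[2,4)
i=3: min(r-i=1, Z[1]=0)=0; Z[3]=0
i=4: i≥r, start 0; Z[4]=0
i=5: i≥r, start 0; Z[5]=1 extend→box=[5,6)
i=6: i≥r, start 0; Z[6]=1 extend→box=[6,7)
i=7: i≥r, start 0; Z[7]=2 extend→box=[7,9)
i=8: min(r-i=1, Z[1]=0)=0; Z[8]=0
i=9: i≥r, start 0; Z[9]=0
i=10: i≥r, start 0; Z[10]=1 extend→box=[10,11)
i=11: i≥r, start 0; Z[11]=1 extend→box=[11,12)
i=12: i≥r, start 0; Z[12]=1 extend→box=[12,13)
i=13: i≥r, start 0; Z[13]=2 extend→box=[13,15)
i=14: min(r-i=1, Z[1]=0)=0; Z[14]=0
i=15: i≥r, start 0; Z[15]=0
i=16: i≥r, start 0; Z[16]=5 extend→box=[16,21)
i=17: min(r-i=4, Z[1]=0)=0; Z[17]=0
i=18: min(r-i=3, Z[2]=2)=2; Z[18]=2
i=19: min(r-i=2, Z[3]=0)=0; Z[19]=0
i=20: min(r-i=1, Z[4]=0)=0; Z[20]=0
i=21: i≥r, start 0; Z[21]=0
i=22: i≥r, start 0; Z[22]=6 extend→box=[22,28)
i=23: min(r-i=5, Z[1]=0)=0; Z[23]=0
i=24: min(r-i=4, Z[2]=2)=2; Z[24]=2
i=25: min(r-i=3, Z[3]=0)=0; Z[25]=0
i=26: min(r-i=2, Z[4]=0)=0; Z[26]=0
i=27: min(r-i=1, Z[5]=1)=1; Z[27]=2 extend→box=[27,29)
i=28: min(r-i=1, Z[1]=0)=0; Z[28]=0
i=29: i≥r, start 0; Z[29]=0
i=30: i≥r, start 0; Z[30]=0
i=31: i≥r, start 0; Z[31]=1 extend→box=[31,32)

[32, 0, 2, 0, 0, 1, 1, 2, 0, 0, 1, 1, 1, 2, 0, 0, 5, 0, 2, 0, 0, 0, 6, 0, 2, 0, 0, 2, 0, 0, 0, 1]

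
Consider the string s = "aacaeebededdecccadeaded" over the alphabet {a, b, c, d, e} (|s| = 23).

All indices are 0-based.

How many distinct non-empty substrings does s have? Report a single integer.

sorted suffixes:
  #0 SA[0]=0  'aacaeebededdecccadeaded'
  #1 SA[1]=1  'acaeebededdecccadeaded'
  #2 SA[2]=16  'adeaded'
  #3 SA[3]=19  'aded'
  #4 SA[4]=3  'aeebededdecccadeaded'
  #5 SA[5]=6  'bededdecccadeaded'
  #6 SA[6]=15  'cadeaded'
  #7 SA[7]=2  'caeebededdecccadeaded'
  #8 SA[8]=14  'ccadeaded'
  #9 SA[9]=13  'cccadeaded'
  #10 SA[10]=22  'd'
  #11 SA[11]=10  'ddecccadeaded'
  #12 SA[12]=17  'deaded'
  #13 SA[13]=11  'decccadeaded'
  #14 SA[14]=20  'ded'
  #15 SA[15]=8  'deddecccadeaded'
  #16 SA[16]=18  'eaded'
  #17 SA[17]=5  'ebededdecccadeaded'
  #18 SA[18]=12  'ecccadeaded'
  #19 SA[19]=21  'ed'
  #20 SA[20]=9  'eddecccadeaded'
  #21 SA[21]=7  'ededdecccadeaded'
  #22 SA[22]=4  'eebededdecccadeaded'

SA = [0, 1, 16, 19, 3, 6, 15, 2, 14, 13, 22, 10, 17, 11, 20, 8, 18, 5, 12, 21, 9, 7, 4]
rank  pair      lcp
   1  s[0:],s[1:]  1  'a'
   2  s[1:],s[16:]  1  'a'
   3  s[16:],s[19:]  3  'ade'
   4  s[19:],s[3:]  1  'a'
   5  s[3:],s[6:]  0  ''
   6  s[6:],s[15:]  0  ''
   7  s[15:],s[2:]  2  'ca'
   8  s[2:],s[14:]  1  'c'
   9  s[14:],s[13:]  2  'cc'
  10  s[13:],s[22:]  0  ''
  11  s[22:],s[10:]  1  'd'
  12  s[10:],s[17:]  1  'd'
  13  s[17:],s[11:]  2  'de'
  14  s[11:],s[20:]  2  'de'
  15  s[20:],s[8:]  3  'ded'
  16  s[8:],s[18:]  0  ''
  17  s[18:],s[5:]  1  'e'
  18  s[5:],s[12:]  1  'e'
  19  s[12:],s[21:]  1  'e'
  20  s[21:],s[9:]  2  'ed'
  21  s[9:],s[7:]  2  'ed'
  22  s[7:],s[4:]  1  'e'

n(n+1)/2 = 23·24/2 = 276
Σ LCP = 0 + 1 + 1 + 3 + 1 + 0 + 0 + 2 + 1 + 2 + 0 + 1 + 1 + 2 + 2 + 3 + 0 + 1 + 1 + 1 + 2 + 2 + 1 = 28
distinct = 276 − 28 = 248

248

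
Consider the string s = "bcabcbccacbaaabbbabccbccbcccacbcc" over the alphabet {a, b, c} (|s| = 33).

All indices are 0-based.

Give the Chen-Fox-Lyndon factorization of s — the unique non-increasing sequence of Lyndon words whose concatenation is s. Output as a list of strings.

emit factor 1: 'bc' (i=0, period=2)
emit factor 2: 'abcbccacb' (i=2, period=9)
emit factor 3: 'aaabbbabccbccbcccacbcc' (i=11, period=22)

["bc", "abcbccacb", "aaabbbabccbccbcccacbcc"]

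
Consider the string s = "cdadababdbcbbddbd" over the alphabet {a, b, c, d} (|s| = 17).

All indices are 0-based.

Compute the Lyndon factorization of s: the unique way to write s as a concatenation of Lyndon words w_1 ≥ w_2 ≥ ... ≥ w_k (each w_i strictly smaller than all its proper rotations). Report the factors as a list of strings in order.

emit factor 1: 'cd' (i=0, period=2)
emit factor 2: 'ad' (i=2, period=2)
emit factor 3: 'ababdbcbbddbd' (i=4, period=13)

["cd", "ad", "ababdbcbbddbd"]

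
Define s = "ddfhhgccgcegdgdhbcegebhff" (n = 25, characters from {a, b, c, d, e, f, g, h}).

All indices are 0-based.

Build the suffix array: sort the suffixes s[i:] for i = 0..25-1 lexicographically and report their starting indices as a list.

[16, 21, 6, 9, 17, 7, 0, 1, 12, 14, 20, 10, 18, 24, 23, 2, 5, 8, 11, 13, 19, 15, 22, 4, 3]

rank | idx | suffix
   0 |  16 | bcegebhff
   1 |  21 | bhff
   2 |   6 | ccgcegdgdhbcegebhff
   3 |   9 | cegdgdhbcegebhff
   4 |  17 | cegebhff
   5 |   7 | cgcegdgdhbcegebhff
   6 |   0 | ddfhhgccgcegdgdhbcegebhff
   7 |   1 | dfhhgccgcegdgdhbcegebhff
   8 |  12 | dgdhbcegebhff
   9 |  14 | dhbcegebhff
  10 |  20 | ebhff
  11 |  10 | egdgdhbcegebhff
  12 |  18 | egebhff
  13 |  24 | f
  14 |  23 | ff
  15 |   2 | fhhgccgcegdgdhbcegebhff
  16 |   5 | gccgcegdgdhbcegebhff
  17 |   8 | gcegdgdhbcegebhff
  18 |  11 | gdgdhbcegebhff
  19 |  13 | gdhbcegebhff
  20 |  19 | gebhff
  21 |  15 | hbcegebhff
  22 |  22 | hff
  23 |   4 | hgccgcegdgdhbcegebhff
  24 |   3 | hhgccgcegdgdhbcegebhff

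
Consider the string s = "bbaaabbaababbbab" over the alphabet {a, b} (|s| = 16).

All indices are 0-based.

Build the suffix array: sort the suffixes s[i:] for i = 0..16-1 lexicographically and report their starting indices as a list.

[2, 7, 3, 14, 8, 4, 10, 15, 1, 6, 13, 9, 0, 5, 12, 11]

rank→(start, suffix):
  0 → (2, 'aaabbaababbbab')
  1 → (7, 'aababbbab')
  2 → (3, 'aabbaababbbab')
  3 → (14, 'ab')
  4 → (8, 'ababbbab')
  5 → (4, 'abbaababbbab')
  6 → (10, 'abbbab')
  7 → (15, 'b')
  8 → (1, 'baaabbaababbbab')
  9 → (6, 'baababbbab')
  10 → (13, 'bab')
  11 → (9, 'babbbab')
  12 → (0, 'bbaaabbaababbbab')
  13 → (5, 'bbaababbbab')
  14 → (12, 'bbab')
  15 → (11, 'bbbab')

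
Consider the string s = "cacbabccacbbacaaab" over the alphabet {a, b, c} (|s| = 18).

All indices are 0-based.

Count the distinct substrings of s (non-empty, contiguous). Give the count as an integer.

145

rank | idx | suffix
   0 |  14 | aaab
   1 |  15 | aab
   2 |  16 | ab
   3 |   4 | abccacbbacaaab
   4 |  12 | acaaab
   5 |   1 | acbabccacbbacaaab
   6 |   8 | acbbacaaab
   7 |  17 | b
   8 |   3 | babccacbbacaaab
   9 |  11 | bacaaab
  10 |  10 | bbacaaab
  11 |   5 | bccacbbacaaab
  12 |  13 | caaab
  13 |   0 | cacbabccacbbacaaab
  14 |   7 | cacbbacaaab
  15 |   2 | cbabccacbbacaaab
  16 |   9 | cbbacaaab
  17 |   6 | ccacbbacaaab

SA = [14, 15, 16, 4, 12, 1, 8, 17, 3, 11, 10, 5, 13, 0, 7, 2, 9, 6]
i: (SA[i-1],SA[i]) lcp shared
  1: (14,15) 2 'aa'
  2: (15,16) 1 'a'
  3: (16,4) 2 'ab'
  4: (4,12) 1 'a'
  5: (12,1) 2 'ac'
  6: (1,8) 3 'acb'
  7: (8,17) 0 ''
  8: (17,3) 1 'b'
  9: (3,11) 2 'ba'
  10: (11,10) 1 'b'
  11: (10,5) 1 'b'
  12: (5,13) 0 ''
  13: (13,0) 2 'ca'
  14: (0,7) 4 'cacb'
  15: (7,2) 1 'c'
  16: (2,9) 2 'cb'
  17: (9,6) 1 'c'

n(n+1)/2 = 18·19/2 = 171
Σ LCP = 0 + 2 + 1 + 2 + 1 + 2 + 3 + 0 + 1 + 2 + 1 + 1 + 0 + 2 + 4 + 1 + 2 + 1 = 26
distinct = 171 − 26 = 145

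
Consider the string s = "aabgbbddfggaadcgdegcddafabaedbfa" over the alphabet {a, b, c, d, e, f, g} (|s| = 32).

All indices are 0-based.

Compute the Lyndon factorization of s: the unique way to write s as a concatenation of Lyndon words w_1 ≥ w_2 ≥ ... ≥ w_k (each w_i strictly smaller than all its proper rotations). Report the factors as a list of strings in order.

emit factor 1: 'aabgbbddfggaadcgdegcddafabaedbf' (i=0, period=31)
emit factor 2: 'a' (i=31, period=1)

["aabgbbddfggaadcgdegcddafabaedbf", "a"]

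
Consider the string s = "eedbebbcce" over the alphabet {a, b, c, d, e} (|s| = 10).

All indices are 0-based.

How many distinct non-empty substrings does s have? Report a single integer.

rank→(start, suffix):
  0 → (5, 'bbcce')
  1 → (6, 'bcce')
  2 → (3, 'bebbcce')
  3 → (7, 'cce')
  4 → (8, 'ce')
  5 → (2, 'dbebbcce')
  6 → (9, 'e')
  7 → (4, 'ebbcce')
  8 → (1, 'edbebbcce')
  9 → (0, 'eedbebbcce')

SA = [5, 6, 3, 7, 8, 2, 9, 4, 1, 0]
i: (SA[i-1],SA[i]) lcp shared
  1: (5,6) 1 'b'
  2: (6,3) 1 'b'
  3: (3,7) 0 ''
  4: (7,8) 1 'c'
  5: (8,2) 0 ''
  6: (2,9) 0 ''
  7: (9,4) 1 'e'
  8: (4,1) 1 'e'
  9: (1,0) 1 'e'

n(n+1)/2 = 10·11/2 = 55
Σ LCP = 0 + 1 + 1 + 0 + 1 + 0 + 0 + 1 + 1 + 1 = 6
distinct = 55 − 6 = 49

49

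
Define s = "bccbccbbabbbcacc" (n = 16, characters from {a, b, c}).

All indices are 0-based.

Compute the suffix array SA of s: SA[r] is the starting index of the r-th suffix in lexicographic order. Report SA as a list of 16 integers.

[8, 13, 7, 6, 9, 10, 11, 3, 0, 15, 12, 5, 2, 14, 4, 1]

rank→(start, suffix):
  0 → (8, 'abbbcacc')
  1 → (13, 'acc')
  2 → (7, 'babbbcacc')
  3 → (6, 'bbabbbcacc')
  4 → (9, 'bbbcacc')
  5 → (10, 'bbcacc')
  6 → (11, 'bcacc')
  7 → (3, 'bccbbabbbcacc')
  8 → (0, 'bccbccbbabbbcacc')
  9 → (15, 'c')
  10 → (12, 'cacc')
  11 → (5, 'cbbabbbcacc')
  12 → (2, 'cbccbbabbbcacc')
  13 → (14, 'cc')
  14 → (4, 'ccbbabbbcacc')
  15 → (1, 'ccbccbbabbbcacc')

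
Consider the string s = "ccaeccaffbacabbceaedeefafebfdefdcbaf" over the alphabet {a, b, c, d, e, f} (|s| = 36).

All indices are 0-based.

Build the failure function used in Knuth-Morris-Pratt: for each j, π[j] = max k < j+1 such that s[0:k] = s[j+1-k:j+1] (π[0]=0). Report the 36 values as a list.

[0, 1, 0, 0, 1, 2, 3, 0, 0, 0, 0, 1, 0, 0, 0, 1, 0, 0, 0, 0, 0, 0, 0, 0, 0, 0, 0, 0, 0, 0, 0, 0, 1, 0, 0, 0]

π[0] = 0
j=1 s[j]='c': π[1]=1 (border 'c')
j=2 s[j]='a': k: 1→0; π[2]=0 (border '')
j=3 s[j]='e': π[3]=0 (border '')
j=4 s[j]='c': π[4]=1 (border 'c')
j=5 s[j]='c': π[5]=2 (border 'cc')
j=6 s[j]='a': π[6]=3 (border 'cca')
j=7 s[j]='f': k: 3→0; π[7]=0 (border '')
j=8 s[j]='f': π[8]=0 (border '')
j=9 s[j]='b': π[9]=0 (border '')
j=10 s[j]='a': π[10]=0 (border '')
j=11 s[j]='c': π[11]=1 (border 'c')
j=12 s[j]='a': k: 1→0; π[12]=0 (border '')
j=13 s[j]='b': π[13]=0 (border '')
j=14 s[j]='b': π[14]=0 (border '')
j=15 s[j]='c': π[15]=1 (border 'c')
j=16 s[j]='e': k: 1→0; π[16]=0 (border '')
j=17 s[j]='a': π[17]=0 (border '')
j=18 s[j]='e': π[18]=0 (border '')
j=19 s[j]='d': π[19]=0 (border '')
j=20 s[j]='e': π[20]=0 (border '')
j=21 s[j]='e': π[21]=0 (border '')
j=22 s[j]='f': π[22]=0 (border '')
j=23 s[j]='a': π[23]=0 (border '')
j=24 s[j]='f': π[24]=0 (border '')
j=25 s[j]='e': π[25]=0 (border '')
j=26 s[j]='b': π[26]=0 (border '')
j=27 s[j]='f': π[27]=0 (border '')
j=28 s[j]='d': π[28]=0 (border '')
j=29 s[j]='e': π[29]=0 (border '')
j=30 s[j]='f': π[30]=0 (border '')
j=31 s[j]='d': π[31]=0 (border '')
j=32 s[j]='c': π[32]=1 (border 'c')
j=33 s[j]='b': k: 1→0; π[33]=0 (border '')
j=34 s[j]='a': π[34]=0 (border '')
j=35 s[j]='f': π[35]=0 (border '')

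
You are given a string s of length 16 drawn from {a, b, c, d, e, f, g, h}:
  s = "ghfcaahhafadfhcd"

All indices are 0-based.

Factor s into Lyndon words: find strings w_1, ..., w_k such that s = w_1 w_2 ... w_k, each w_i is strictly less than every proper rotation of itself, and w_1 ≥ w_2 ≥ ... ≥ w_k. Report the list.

emit factor 1: 'gh' (i=0, period=2)
emit factor 2: 'f' (i=2, period=1)
emit factor 3: 'c' (i=3, period=1)
emit factor 4: 'aahhafadfhcd' (i=4, period=12)

["gh", "f", "c", "aahhafadfhcd"]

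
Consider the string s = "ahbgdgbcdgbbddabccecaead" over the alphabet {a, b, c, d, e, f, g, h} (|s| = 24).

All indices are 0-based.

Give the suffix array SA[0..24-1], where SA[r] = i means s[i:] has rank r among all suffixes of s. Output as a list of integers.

rank | idx | suffix
   0 |  14 | abccecaead
   1 |  22 | ad
   2 |  20 | aead
   3 |   0 | ahbgdgbcdgbbddabccecaead
   4 |  10 | bbddabccecaead
   5 |  15 | bccecaead
   6 |   6 | bcdgbbddabccecaead
   7 |  11 | bddabccecaead
   8 |   2 | bgdgbcdgbbddabccecaead
   9 |  19 | caead
  10 |  16 | ccecaead
  11 |   7 | cdgbbddabccecaead
  12 |  17 | cecaead
  13 |  23 | d
  14 |  13 | dabccecaead
  15 |  12 | ddabccecaead
  16 |   8 | dgbbddabccecaead
  17 |   4 | dgbcdgbbddabccecaead
  18 |  21 | ead
  19 |  18 | ecaead
  20 |   9 | gbbddabccecaead
  21 |   5 | gbcdgbbddabccecaead
  22 |   3 | gdgbcdgbbddabccecaead
  23 |   1 | hbgdgbcdgbbddabccecaead

[14, 22, 20, 0, 10, 15, 6, 11, 2, 19, 16, 7, 17, 23, 13, 12, 8, 4, 21, 18, 9, 5, 3, 1]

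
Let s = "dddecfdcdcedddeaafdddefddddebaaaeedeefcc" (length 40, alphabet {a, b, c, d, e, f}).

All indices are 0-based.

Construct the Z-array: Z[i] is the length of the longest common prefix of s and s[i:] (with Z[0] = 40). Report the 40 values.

Z[0]=40
i=1: i≥r, start 0; Z[1]=2 scan→box=[1,3)
i=2: min(r-i=1, Z[1]=2)=1; Z[2]=1
i=3: i≥r, start 0; Z[3]=0
i=4: i≥r, start 0; Z[4]=0
i=5: i≥r, start 0; Z[5]=0
i=6: i≥r, start 0; Z[6]=1 scan→box=[6,7)
i=7: i≥r, start 0; Z[7]=0
i=8: i≥r, start 0; Z[8]=1 scan→box=[8,9)
i=9: i≥r, start 0; Z[9]=0
i=10: i≥r, start 0; Z[10]=0
i=11: i≥r, start 0; Z[11]=4 scan→box=[11,15)
i=12: min(r-i=3, Z[1]=2)=2; Z[12]=2
i=13: min(r-i=2, Z[2]=1)=1; Z[13]=1
i=14: min(r-i=1, Z[3]=0)=0; Z[14]=0
i=15: i≥r, start 0; Z[15]=0
i=16: i≥r, start 0; Z[16]=0
i=17: i≥r, start 0; Z[17]=0
i=18: i≥r, start 0; Z[18]=4 scan→box=[18,22)
i=19: min(r-i=3, Z[1]=2)=2; Z[19]=2
i=20: min(r-i=2, Z[2]=1)=1; Z[20]=1
i=21: min(r-i=1, Z[3]=0)=0; Z[21]=0
i=22: i≥r, start 0; Z[22]=0
i=23: i≥r, start 0; Z[23]=3 scan→box=[23,26)
i=24: min(r-i=2, Z[1]=2)=2; Z[24]=4 scan→box=[24,28)
i=25: min(r-i=3, Z[1]=2)=2; Z[25]=2
i=26: min(r-i=2, Z[2]=1)=1; Z[26]=1
i=27: min(r-i=1, Z[3]=0)=0; Z[27]=0
i=28: i≥r, start 0; Z[28]=0
i=29: i≥r, start 0; Z[29]=0
i=30: i≥r, start 0; Z[30]=0
i=31: i≥r, start 0; Z[31]=0
i=32: i≥r, start 0; Z[32]=0
i=33: i≥r, start 0; Z[33]=0
i=34: i≥r, start 0; Z[34]=1 scan→box=[34,35)
i=35: i≥r, start 0; Z[35]=0
i=36: i≥r, start 0; Z[36]=0
i=37: i≥r, start 0; Z[37]=0
i=38: i≥r, start 0; Z[38]=0
i=39: i≥r, start 0; Z[39]=0

[40, 2, 1, 0, 0, 0, 1, 0, 1, 0, 0, 4, 2, 1, 0, 0, 0, 0, 4, 2, 1, 0, 0, 3, 4, 2, 1, 0, 0, 0, 0, 0, 0, 0, 1, 0, 0, 0, 0, 0]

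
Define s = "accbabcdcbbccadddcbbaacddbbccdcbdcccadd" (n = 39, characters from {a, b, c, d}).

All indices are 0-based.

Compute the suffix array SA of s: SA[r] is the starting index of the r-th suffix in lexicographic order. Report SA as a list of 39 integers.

[20, 4, 0, 21, 36, 13, 19, 3, 18, 9, 25, 10, 26, 5, 31, 35, 12, 2, 17, 8, 30, 34, 11, 1, 33, 27, 6, 28, 22, 38, 24, 16, 7, 29, 32, 37, 23, 15, 14]

sorted suffixes:
  #0 SA[0]=20  'aacddbbccdcbdcccadd'
  #1 SA[1]=4  'abcdcbbccadddcbbaacddbbccdcbdcccadd'
  #2 SA[2]=0  'accbabcdcbbccadddcbbaacddbbccdcbdcccadd'
  #3 SA[3]=21  'acddbbccdcbdcccadd'
  #4 SA[4]=36  'add'
  #5 SA[5]=13  'adddcbbaacddbbccdcbdcccadd'
  #6 SA[6]=19  'baacddbbccdcbdcccadd'
  #7 SA[7]=3  'babcdcbbccadddcbbaacddbbccdcbdcccadd'
  #8 SA[8]=18  'bbaacddbbccdcbdcccadd'
  #9 SA[9]=9  'bbccadddcbbaacddbbccdcbdcccadd'
  #10 SA[10]=25  'bbccdcbdcccadd'
  #11 SA[11]=10  'bccadddcbbaacddbbccdcbdcccadd'
  #12 SA[12]=26  'bccdcbdcccadd'
  #13 SA[13]=5  'bcdcbbccadddcbbaacddbbccdcbdcccadd'
  #14 SA[14]=31  'bdcccadd'
  #15 SA[15]=35  'cadd'
  #16 SA[16]=12  'cadddcbbaacddbbccdcbdcccadd'
  #17 SA[17]=2  'cbabcdcbbccadddcbbaacddbbccdcbdcccadd'
  #18 SA[18]=17  'cbbaacddbbccdcbdcccadd'
  #19 SA[19]=8  'cbbccadddcbbaacddbbccdcbdcccadd'
  #20 SA[20]=30  'cbdcccadd'
  #21 SA[21]=34  'ccadd'
  #22 SA[22]=11  'ccadddcbbaacddbbccdcbdcccadd'
  #23 SA[23]=1  'ccbabcdcbbccadddcbbaacddbbccdcbdcccadd'
  #24 SA[24]=33  'cccadd'
  #25 SA[25]=27  'ccdcbdcccadd'
  #26 SA[26]=6  'cdcbbccadddcbbaacddbbccdcbdcccadd'
  #27 SA[27]=28  'cdcbdcccadd'
  #28 SA[28]=22  'cddbbccdcbdcccadd'
  #29 SA[29]=38  'd'
  #30 SA[30]=24  'dbbccdcbdcccadd'
  #31 SA[31]=16  'dcbbaacddbbccdcbdcccadd'
  #32 SA[32]=7  'dcbbccadddcbbaacddbbccdcbdcccadd'
  #33 SA[33]=29  'dcbdcccadd'
  #34 SA[34]=32  'dcccadd'
  #35 SA[35]=37  'dd'
  #36 SA[36]=23  'ddbbccdcbdcccadd'
  #37 SA[37]=15  'ddcbbaacddbbccdcbdcccadd'
  #38 SA[38]=14  'dddcbbaacddbbccdcbdcccadd'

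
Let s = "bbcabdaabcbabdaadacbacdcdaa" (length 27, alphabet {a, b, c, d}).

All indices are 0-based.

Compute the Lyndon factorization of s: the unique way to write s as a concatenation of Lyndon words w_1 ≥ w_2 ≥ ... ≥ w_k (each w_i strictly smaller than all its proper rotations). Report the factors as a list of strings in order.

emit factor 1: 'bbc' (i=0, period=3)
emit factor 2: 'abd' (i=3, period=3)
emit factor 3: 'aabcbabdaadacbacdcd' (i=6, period=19)
emit factor 4: 'a' (i=25, period=1)
emit factor 5: 'a' (i=26, period=1)

["bbc", "abd", "aabcbabdaadacbacdcd", "a", "a"]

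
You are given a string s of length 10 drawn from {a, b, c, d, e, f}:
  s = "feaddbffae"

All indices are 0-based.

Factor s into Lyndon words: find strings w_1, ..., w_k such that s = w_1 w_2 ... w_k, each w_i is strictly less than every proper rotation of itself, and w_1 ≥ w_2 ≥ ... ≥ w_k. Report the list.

emit factor 1: 'f' (i=0, period=1)
emit factor 2: 'e' (i=1, period=1)
emit factor 3: 'addbffae' (i=2, period=8)

["f", "e", "addbffae"]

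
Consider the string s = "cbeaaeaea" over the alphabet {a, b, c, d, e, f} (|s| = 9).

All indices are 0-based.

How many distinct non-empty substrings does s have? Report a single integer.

rank | idx | suffix
   0 |   8 | a
   1 |   3 | aaeaea
   2 |   6 | aea
   3 |   4 | aeaea
   4 |   1 | beaaeaea
   5 |   0 | cbeaaeaea
   6 |   7 | ea
   7 |   2 | eaaeaea
   8 |   5 | eaea

SA = [8, 3, 6, 4, 1, 0, 7, 2, 5]
[i] adj suffixes → lcp
  [1] 8/3 → 1 ('a')
  [2] 3/6 → 1 ('a')
  [3] 6/4 → 3 ('aea')
  [4] 4/1 → 0 ('')
  [5] 1/0 → 0 ('')
  [6] 0/7 → 0 ('')
  [7] 7/2 → 2 ('ea')
  [8] 2/5 → 2 ('ea')

n(n+1)/2 = 9·10/2 = 45
Σ LCP = 0 + 1 + 1 + 3 + 0 + 0 + 0 + 2 + 2 = 9
distinct = 45 − 9 = 36

36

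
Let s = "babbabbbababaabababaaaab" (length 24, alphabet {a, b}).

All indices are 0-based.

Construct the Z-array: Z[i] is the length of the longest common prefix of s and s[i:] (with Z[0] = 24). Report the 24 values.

Z[0]=24
i=1: fresh scan; Z[1]=0
i=2: fresh scan; Z[2]=1 extend→box=[2,3)
i=3: fresh scan; Z[3]=4 extend→box=[3,7)
i=4: min(r-i=3, Z[1]=0)=0; Z[4]=0
i=5: min(r-i=2, Z[2]=1)=1; Z[5]=1
i=6: min(r-i=1, Z[3]=4)=1; Z[6]=1
i=7: fresh scan; Z[7]=3 extend→box=[7,10)
i=8: min(r-i=2, Z[1]=0)=0; Z[8]=0
i=9: min(r-i=1, Z[2]=1)=1; Z[9]=3 extend→box=[9,12)
i=10: min(r-i=2, Z[1]=0)=0; Z[10]=0
i=11: min(r-i=1, Z[2]=1)=1; Z[11]=2 extend→box=[11,13)
i=12: min(r-i=1, Z[1]=0)=0; Z[12]=0
i=13: fresh scan; Z[13]=0
i=14: fresh scan; Z[14]=3 extend→box=[14,17)
i=15: min(r-i=2, Z[1]=0)=0; Z[15]=0
i=16: min(r-i=1, Z[2]=1)=1; Z[16]=3 extend→box=[16,19)
i=17: min(r-i=2, Z[1]=0)=0; Z[17]=0
i=18: min(r-i=1, Z[2]=1)=1; Z[18]=2 extend→box=[18,20)
i=19: min(r-i=1, Z[1]=0)=0; Z[19]=0
i=20: fresh scan; Z[20]=0
i=21: fresh scan; Z[21]=0
i=22: fresh scan; Z[22]=0
i=23: fresh scan; Z[23]=1 extend→box=[23,24)

[24, 0, 1, 4, 0, 1, 1, 3, 0, 3, 0, 2, 0, 0, 3, 0, 3, 0, 2, 0, 0, 0, 0, 1]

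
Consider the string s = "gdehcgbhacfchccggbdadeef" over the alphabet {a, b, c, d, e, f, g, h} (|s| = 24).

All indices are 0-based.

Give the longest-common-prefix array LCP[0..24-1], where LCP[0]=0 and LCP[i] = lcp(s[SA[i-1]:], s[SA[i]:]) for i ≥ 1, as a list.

[0, 1, 0, 1, 0, 1, 1, 2, 1, 0, 1, 2, 0, 1, 1, 0, 1, 0, 2, 1, 1, 0, 1, 2]

rank→(start, suffix):
  0 → (8, 'acfchccggbdadeef')
  1 → (19, 'adeef')
  2 → (17, 'bdadeef')
  3 → (6, 'bhacfchccggbdadeef')
  4 → (13, 'ccggbdadeef')
  5 → (9, 'cfchccggbdadeef')
  6 → (4, 'cgbhacfchccggbdadeef')
  7 → (14, 'cggbdadeef')
  8 → (11, 'chccggbdadeef')
  9 → (18, 'dadeef')
  10 → (20, 'deef')
  11 → (1, 'dehcgbhacfchccggbdadeef')
  12 → (21, 'eef')
  13 → (22, 'ef')
  14 → (2, 'ehcgbhacfchccggbdadeef')
  15 → (23, 'f')
  16 → (10, 'fchccggbdadeef')
  17 → (16, 'gbdadeef')
  18 → (5, 'gbhacfchccggbdadeef')
  19 → (0, 'gdehcgbhacfchccggbdadeef')
  20 → (15, 'ggbdadeef')
  21 → (7, 'hacfchccggbdadeef')
  22 → (12, 'hccggbdadeef')
  23 → (3, 'hcgbhacfchccggbdadeef')

SA = [8, 19, 17, 6, 13, 9, 4, 14, 11, 18, 20, 1, 21, 22, 2, 23, 10, 16, 5, 0, 15, 7, 12, 3]
[i] adj suffixes → lcp
  [1] 8/19 → 1 ('a')
  [2] 19/17 → 0 ('')
  [3] 17/6 → 1 ('b')
  [4] 6/13 → 0 ('')
  [5] 13/9 → 1 ('c')
  [6] 9/4 → 1 ('c')
  [7] 4/14 → 2 ('cg')
  [8] 14/11 → 1 ('c')
  [9] 11/18 → 0 ('')
  [10] 18/20 → 1 ('d')
  [11] 20/1 → 2 ('de')
  [12] 1/21 → 0 ('')
  [13] 21/22 → 1 ('e')
  [14] 22/2 → 1 ('e')
  [15] 2/23 → 0 ('')
  [16] 23/10 → 1 ('f')
  [17] 10/16 → 0 ('')
  [18] 16/5 → 2 ('gb')
  [19] 5/0 → 1 ('g')
  [20] 0/15 → 1 ('g')
  [21] 15/7 → 0 ('')
  [22] 7/12 → 1 ('h')
  [23] 12/3 → 2 ('hc')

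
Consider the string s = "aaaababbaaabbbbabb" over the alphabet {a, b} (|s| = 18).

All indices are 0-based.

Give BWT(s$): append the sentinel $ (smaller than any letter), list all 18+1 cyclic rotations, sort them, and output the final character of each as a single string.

rank  rotation             last
    0  $aaaababbaaabbbbabb  b
    1  aaaababbaaabbbbabb$  $
    2  aaababbaaabbbbabb$a  a
    3  aaabbbbabb$aaaababb  b
    4  aababbaaabbbbabb$aa  a
    5  aabbbbabb$aaaababba  a
    6  ababbaaabbbbabb$aaa  a
    7  abb$aaaababbaaabbbb  b
    8  abbaaabbbbabb$aaaab  b
    9  abbbbabb$aaaababbaa  a
   10  b$aaaababbaaabbbbab  b
   11  baaabbbbabb$aaaabab  b
   12  babb$aaaababbaaabbb  b
   13  babbaaabbbbabb$aaaa  a
   14  bb$aaaababbaaabbbba  a
   15  bbaaabbbbabb$aaaaba  a
   16  bbabb$aaaababbaaabb  b
   17  bbbabb$aaaababbaaab  b
   18  bbbbabb$aaaababbaaa  a

b$abaaabbabbbaaabba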